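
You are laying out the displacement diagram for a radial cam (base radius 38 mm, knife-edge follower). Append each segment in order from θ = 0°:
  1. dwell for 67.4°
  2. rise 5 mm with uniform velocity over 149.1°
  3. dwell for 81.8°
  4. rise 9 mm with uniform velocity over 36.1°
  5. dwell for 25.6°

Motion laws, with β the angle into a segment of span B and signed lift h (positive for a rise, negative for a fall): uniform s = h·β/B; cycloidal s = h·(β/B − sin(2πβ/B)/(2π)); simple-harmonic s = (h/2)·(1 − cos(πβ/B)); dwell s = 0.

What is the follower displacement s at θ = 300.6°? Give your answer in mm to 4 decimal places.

seg 1 [0°–67.4°] dwell: s stays 0.0000
seg 2 [67.4°–216.5°] uniform, h=5: full span → s += 5 → s = 5.0000
seg 3 [216.5°–298.3°] dwell: s stays 5.0000
seg 4 [298.3°–334.4°] uniform, h=9: θ=300.6° here. β=2.3, B=36.1. 9·2.3/36.1 = 0.5734 → s = 5.5734

5.5734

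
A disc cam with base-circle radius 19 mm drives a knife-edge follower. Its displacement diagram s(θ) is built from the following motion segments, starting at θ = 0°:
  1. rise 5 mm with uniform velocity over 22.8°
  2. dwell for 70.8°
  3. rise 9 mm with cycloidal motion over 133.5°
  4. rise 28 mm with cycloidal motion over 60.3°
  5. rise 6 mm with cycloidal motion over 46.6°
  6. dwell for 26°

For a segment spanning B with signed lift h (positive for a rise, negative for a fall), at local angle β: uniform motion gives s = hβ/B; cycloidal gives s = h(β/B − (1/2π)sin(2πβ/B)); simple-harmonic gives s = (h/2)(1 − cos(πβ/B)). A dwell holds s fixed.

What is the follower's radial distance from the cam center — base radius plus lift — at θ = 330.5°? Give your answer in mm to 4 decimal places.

seg 1 [0°–22.8°] uniform, h=5: full span → s += 5 → s = 5.0000
seg 2 [22.8°–93.6°] dwell: s stays 5.0000
seg 3 [93.6°–227.1°] cycloidal, h=9: full span → s += 9 → s = 14.0000
seg 4 [227.1°–287.4°] cycloidal, h=28: full span → s += 28 → s = 42.0000
seg 5 [287.4°–334°] cycloidal, h=6: θ=330.5° here. β=43.1, B=46.6. 6·(0.9249 − sin(2π·0.9249)/(2π)) = 5.9835 → s = 47.9835
radial distance = base radius + s = 19 + 47.9835 = 66.9835

66.9835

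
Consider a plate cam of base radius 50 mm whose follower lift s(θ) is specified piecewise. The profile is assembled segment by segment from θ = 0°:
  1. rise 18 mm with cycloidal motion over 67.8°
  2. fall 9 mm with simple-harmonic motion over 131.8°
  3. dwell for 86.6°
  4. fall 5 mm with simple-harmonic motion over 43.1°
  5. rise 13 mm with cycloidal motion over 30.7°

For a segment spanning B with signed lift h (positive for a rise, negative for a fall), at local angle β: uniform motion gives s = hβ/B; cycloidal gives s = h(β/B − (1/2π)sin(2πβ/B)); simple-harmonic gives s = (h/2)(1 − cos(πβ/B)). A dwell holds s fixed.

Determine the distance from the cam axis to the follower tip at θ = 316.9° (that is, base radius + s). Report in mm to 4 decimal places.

seg 1 [0°–67.8°] cycloidal, h=18: full span → s += 18 → s = 18.0000
seg 2 [67.8°–199.6°] simple-harmonic, h=-9: full span → s += -9 → s = 9.0000
seg 3 [199.6°–286.2°] dwell: s stays 9.0000
seg 4 [286.2°–329.3°] simple-harmonic, h=-5: θ=316.9° here. β=30.7, B=43.1. -5/2·(1 − cos(π·0.7123)) = -4.0465 → s = 4.9535
radial distance = base radius + s = 50 + 4.9535 = 54.9535

54.9535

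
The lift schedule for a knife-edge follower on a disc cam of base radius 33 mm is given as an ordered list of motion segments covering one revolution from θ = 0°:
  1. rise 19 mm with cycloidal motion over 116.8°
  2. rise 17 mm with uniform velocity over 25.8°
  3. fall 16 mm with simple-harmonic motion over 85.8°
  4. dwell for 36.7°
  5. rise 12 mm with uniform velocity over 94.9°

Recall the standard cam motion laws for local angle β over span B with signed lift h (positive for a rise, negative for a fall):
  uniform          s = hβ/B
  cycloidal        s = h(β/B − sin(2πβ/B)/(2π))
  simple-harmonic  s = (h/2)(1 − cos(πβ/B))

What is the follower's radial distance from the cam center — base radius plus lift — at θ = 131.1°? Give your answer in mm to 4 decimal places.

seg 1 [0°–116.8°] cycloidal, h=19: full span → s += 19 → s = 19.0000
seg 2 [116.8°–142.6°] uniform, h=17: θ=131.1° here. β=14.3, B=25.8. 17·14.3/25.8 = 9.4225 → s = 28.4225
radial distance = base radius + s = 33 + 28.4225 = 61.4225

61.4225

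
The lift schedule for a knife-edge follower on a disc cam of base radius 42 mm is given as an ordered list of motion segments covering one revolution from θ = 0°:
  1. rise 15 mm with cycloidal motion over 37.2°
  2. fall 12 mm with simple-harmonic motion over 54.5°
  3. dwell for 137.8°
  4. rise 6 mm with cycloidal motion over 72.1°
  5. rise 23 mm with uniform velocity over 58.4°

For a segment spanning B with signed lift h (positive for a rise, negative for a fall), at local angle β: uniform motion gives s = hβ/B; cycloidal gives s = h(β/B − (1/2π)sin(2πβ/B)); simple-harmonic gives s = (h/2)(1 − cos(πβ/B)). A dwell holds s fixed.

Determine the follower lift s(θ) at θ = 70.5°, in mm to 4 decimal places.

seg 1 [0°–37.2°] cycloidal, h=15: full span → s += 15 → s = 15.0000
seg 2 [37.2°–91.7°] simple-harmonic, h=-12: θ=70.5° here. β=33.3, B=54.5. -12/2·(1 − cos(π·0.6110)) = -8.0503 → s = 6.9497

6.9497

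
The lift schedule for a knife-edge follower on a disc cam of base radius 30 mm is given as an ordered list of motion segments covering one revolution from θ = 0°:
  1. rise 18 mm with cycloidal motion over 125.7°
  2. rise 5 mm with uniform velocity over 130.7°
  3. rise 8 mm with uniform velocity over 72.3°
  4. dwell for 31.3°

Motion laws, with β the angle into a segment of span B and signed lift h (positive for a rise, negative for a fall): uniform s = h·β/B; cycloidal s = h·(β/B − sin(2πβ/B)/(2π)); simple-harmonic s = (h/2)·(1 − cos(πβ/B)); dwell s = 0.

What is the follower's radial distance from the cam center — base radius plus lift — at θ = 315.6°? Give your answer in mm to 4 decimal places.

seg 1 [0°–125.7°] cycloidal, h=18: full span → s += 18 → s = 18.0000
seg 2 [125.7°–256.4°] uniform, h=5: full span → s += 5 → s = 23.0000
seg 3 [256.4°–328.7°] uniform, h=8: θ=315.6° here. β=59.2, B=72.3. 8·59.2/72.3 = 6.5505 → s = 29.5505
radial distance = base radius + s = 30 + 29.5505 = 59.5505

59.5505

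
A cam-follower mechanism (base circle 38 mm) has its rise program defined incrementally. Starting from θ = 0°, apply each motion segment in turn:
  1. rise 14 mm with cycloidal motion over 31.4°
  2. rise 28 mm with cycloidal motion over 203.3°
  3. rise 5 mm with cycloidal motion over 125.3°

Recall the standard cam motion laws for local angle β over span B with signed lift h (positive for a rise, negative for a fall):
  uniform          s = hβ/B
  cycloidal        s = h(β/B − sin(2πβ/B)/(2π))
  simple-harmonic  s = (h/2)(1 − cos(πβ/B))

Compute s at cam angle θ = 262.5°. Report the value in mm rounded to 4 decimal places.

seg 1 [0°–31.4°] cycloidal, h=14: full span → s += 14 → s = 14.0000
seg 2 [31.4°–234.7°] cycloidal, h=28: full span → s += 28 → s = 42.0000
seg 3 [234.7°–360°] cycloidal, h=5: θ=262.5° here. β=27.8, B=125.3. 5·(0.2219 − sin(2π·0.2219)/(2π)) = 0.3260 → s = 42.3260

42.3260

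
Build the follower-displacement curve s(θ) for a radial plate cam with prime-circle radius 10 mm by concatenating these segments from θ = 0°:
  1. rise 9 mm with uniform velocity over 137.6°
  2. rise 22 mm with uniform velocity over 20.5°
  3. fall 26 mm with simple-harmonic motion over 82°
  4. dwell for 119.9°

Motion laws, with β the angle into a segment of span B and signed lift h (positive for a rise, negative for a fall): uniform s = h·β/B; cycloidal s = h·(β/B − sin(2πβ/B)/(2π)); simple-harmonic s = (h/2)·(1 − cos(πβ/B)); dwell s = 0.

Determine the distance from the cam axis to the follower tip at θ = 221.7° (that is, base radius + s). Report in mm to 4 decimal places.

seg 1 [0°–137.6°] uniform, h=9: full span → s += 9 → s = 9.0000
seg 2 [137.6°–158.1°] uniform, h=22: full span → s += 22 → s = 31.0000
seg 3 [158.1°–240.1°] simple-harmonic, h=-26: θ=221.7° here. β=63.6, B=82. -26/2·(1 − cos(π·0.7756)) = -22.9014 → s = 8.0986
radial distance = base radius + s = 10 + 8.0986 = 18.0986

18.0986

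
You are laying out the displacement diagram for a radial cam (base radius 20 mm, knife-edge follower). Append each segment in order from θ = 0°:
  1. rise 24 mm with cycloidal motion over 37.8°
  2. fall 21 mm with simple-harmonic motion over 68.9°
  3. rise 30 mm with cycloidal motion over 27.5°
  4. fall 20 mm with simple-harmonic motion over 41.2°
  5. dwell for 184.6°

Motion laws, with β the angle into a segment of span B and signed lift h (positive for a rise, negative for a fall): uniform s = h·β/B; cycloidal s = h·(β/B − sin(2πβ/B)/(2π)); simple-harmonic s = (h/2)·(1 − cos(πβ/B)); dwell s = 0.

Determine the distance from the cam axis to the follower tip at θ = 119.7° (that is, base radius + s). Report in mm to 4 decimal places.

seg 1 [0°–37.8°] cycloidal, h=24: full span → s += 24 → s = 24.0000
seg 2 [37.8°–106.7°] simple-harmonic, h=-21: full span → s += -21 → s = 3.0000
seg 3 [106.7°–134.2°] cycloidal, h=30: θ=119.7° here. β=13, B=27.5. 30·(0.4727 − sin(2π·0.4727)/(2π)) = 13.3676 → s = 16.3676
radial distance = base radius + s = 20 + 16.3676 = 36.3676

36.3676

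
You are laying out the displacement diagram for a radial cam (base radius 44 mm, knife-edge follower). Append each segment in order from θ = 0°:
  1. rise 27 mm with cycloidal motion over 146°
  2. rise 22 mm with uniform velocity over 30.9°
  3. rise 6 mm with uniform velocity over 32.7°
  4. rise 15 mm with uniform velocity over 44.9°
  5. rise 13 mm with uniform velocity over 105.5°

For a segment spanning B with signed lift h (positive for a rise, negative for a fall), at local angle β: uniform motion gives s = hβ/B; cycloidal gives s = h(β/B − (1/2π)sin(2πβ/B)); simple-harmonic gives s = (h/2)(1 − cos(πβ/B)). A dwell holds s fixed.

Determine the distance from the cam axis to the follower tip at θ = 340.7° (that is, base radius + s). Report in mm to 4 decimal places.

seg 1 [0°–146°] cycloidal, h=27: full span → s += 27 → s = 27.0000
seg 2 [146°–176.9°] uniform, h=22: full span → s += 22 → s = 49.0000
seg 3 [176.9°–209.6°] uniform, h=6: full span → s += 6 → s = 55.0000
seg 4 [209.6°–254.5°] uniform, h=15: full span → s += 15 → s = 70.0000
seg 5 [254.5°–360°] uniform, h=13: θ=340.7° here. β=86.2, B=105.5. 13·86.2/105.5 = 10.6218 → s = 80.6218
radial distance = base radius + s = 44 + 80.6218 = 124.6218

124.6218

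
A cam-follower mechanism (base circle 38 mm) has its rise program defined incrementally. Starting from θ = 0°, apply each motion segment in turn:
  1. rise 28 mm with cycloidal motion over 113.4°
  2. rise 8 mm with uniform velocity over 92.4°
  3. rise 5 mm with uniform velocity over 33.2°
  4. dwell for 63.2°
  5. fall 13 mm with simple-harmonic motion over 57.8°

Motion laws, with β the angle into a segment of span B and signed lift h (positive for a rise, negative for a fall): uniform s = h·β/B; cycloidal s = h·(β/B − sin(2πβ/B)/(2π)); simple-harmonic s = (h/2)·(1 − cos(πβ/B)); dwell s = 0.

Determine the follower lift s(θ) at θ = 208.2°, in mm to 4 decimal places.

seg 1 [0°–113.4°] cycloidal, h=28: full span → s += 28 → s = 28.0000
seg 2 [113.4°–205.8°] uniform, h=8: full span → s += 8 → s = 36.0000
seg 3 [205.8°–239°] uniform, h=5: θ=208.2° here. β=2.4, B=33.2. 5·2.4/33.2 = 0.3614 → s = 36.3614

36.3614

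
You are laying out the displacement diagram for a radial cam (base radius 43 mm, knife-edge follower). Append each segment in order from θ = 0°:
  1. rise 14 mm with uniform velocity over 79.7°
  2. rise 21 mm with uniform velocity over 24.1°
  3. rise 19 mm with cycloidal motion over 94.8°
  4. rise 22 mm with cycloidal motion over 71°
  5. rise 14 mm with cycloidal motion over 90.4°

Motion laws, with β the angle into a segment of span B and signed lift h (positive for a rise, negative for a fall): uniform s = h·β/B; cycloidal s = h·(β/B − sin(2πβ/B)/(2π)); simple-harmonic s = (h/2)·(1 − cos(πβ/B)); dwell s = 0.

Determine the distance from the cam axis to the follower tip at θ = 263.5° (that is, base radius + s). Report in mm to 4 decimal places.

seg 1 [0°–79.7°] uniform, h=14: full span → s += 14 → s = 14.0000
seg 2 [79.7°–103.8°] uniform, h=21: full span → s += 21 → s = 35.0000
seg 3 [103.8°–198.6°] cycloidal, h=19: full span → s += 19 → s = 54.0000
seg 4 [198.6°–269.6°] cycloidal, h=22: θ=263.5° here. β=64.9, B=71. 22·(0.9141 − sin(2π·0.9141)/(2π)) = 21.9095 → s = 75.9095
radial distance = base radius + s = 43 + 75.9095 = 118.9095

118.9095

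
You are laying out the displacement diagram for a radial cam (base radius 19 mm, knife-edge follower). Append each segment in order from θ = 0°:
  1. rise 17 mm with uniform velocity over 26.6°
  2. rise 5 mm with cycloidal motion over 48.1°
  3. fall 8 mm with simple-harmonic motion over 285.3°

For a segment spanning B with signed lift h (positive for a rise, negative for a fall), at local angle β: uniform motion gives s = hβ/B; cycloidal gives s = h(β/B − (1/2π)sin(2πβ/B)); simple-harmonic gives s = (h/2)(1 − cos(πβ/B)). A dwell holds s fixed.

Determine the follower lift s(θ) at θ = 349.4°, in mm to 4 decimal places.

seg 1 [0°–26.6°] uniform, h=17: full span → s += 17 → s = 17.0000
seg 2 [26.6°–74.7°] cycloidal, h=5: full span → s += 5 → s = 22.0000
seg 3 [74.7°–360°] simple-harmonic, h=-8: θ=349.4° here. β=274.7, B=285.3. -8/2·(1 − cos(π·0.9628)) = -7.9728 → s = 14.0272

14.0272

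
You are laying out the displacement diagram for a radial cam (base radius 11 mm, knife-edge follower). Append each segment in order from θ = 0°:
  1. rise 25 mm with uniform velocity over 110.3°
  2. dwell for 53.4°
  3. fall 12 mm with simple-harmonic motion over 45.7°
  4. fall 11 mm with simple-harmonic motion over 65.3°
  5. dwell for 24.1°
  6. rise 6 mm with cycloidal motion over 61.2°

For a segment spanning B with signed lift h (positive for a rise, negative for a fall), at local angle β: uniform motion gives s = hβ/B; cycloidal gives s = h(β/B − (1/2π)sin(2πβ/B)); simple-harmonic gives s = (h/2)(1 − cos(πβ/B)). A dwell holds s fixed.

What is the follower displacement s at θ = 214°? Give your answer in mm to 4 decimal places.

seg 1 [0°–110.3°] uniform, h=25: full span → s += 25 → s = 25.0000
seg 2 [110.3°–163.7°] dwell: s stays 25.0000
seg 3 [163.7°–209.4°] simple-harmonic, h=-12: full span → s += -12 → s = 13.0000
seg 4 [209.4°–274.7°] simple-harmonic, h=-11: θ=214° here. β=4.6, B=65.3. -11/2·(1 − cos(π·0.0704)) = -0.1341 → s = 12.8659

12.8659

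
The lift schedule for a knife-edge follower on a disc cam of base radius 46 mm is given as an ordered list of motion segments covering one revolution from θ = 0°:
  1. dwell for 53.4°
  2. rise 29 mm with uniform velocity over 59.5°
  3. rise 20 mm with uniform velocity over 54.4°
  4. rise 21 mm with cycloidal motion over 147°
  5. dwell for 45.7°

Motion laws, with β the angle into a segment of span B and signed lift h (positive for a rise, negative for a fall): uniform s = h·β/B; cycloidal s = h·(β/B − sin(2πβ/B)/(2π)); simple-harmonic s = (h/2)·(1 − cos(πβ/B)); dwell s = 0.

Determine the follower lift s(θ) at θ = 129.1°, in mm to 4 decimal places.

seg 1 [0°–53.4°] dwell: s stays 0.0000
seg 2 [53.4°–112.9°] uniform, h=29: full span → s += 29 → s = 29.0000
seg 3 [112.9°–167.3°] uniform, h=20: θ=129.1° here. β=16.2, B=54.4. 20·16.2/54.4 = 5.9559 → s = 34.9559

34.9559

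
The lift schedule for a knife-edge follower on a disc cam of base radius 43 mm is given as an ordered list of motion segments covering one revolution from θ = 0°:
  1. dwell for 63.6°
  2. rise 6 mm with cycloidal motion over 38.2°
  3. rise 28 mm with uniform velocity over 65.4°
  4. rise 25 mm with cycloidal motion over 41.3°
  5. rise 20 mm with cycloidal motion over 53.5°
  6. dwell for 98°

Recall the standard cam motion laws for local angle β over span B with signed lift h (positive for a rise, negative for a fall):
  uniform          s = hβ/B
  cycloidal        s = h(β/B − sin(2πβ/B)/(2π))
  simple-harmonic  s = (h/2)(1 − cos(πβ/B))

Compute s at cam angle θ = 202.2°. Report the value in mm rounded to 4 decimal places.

seg 1 [0°–63.6°] dwell: s stays 0.0000
seg 2 [63.6°–101.8°] cycloidal, h=6: full span → s += 6 → s = 6.0000
seg 3 [101.8°–167.2°] uniform, h=28: full span → s += 28 → s = 34.0000
seg 4 [167.2°–208.5°] cycloidal, h=25: θ=202.2° here. β=35, B=41.3. 25·(0.8475 − sin(2π·0.8475)/(2π)) = 24.4424 → s = 58.4424

58.4424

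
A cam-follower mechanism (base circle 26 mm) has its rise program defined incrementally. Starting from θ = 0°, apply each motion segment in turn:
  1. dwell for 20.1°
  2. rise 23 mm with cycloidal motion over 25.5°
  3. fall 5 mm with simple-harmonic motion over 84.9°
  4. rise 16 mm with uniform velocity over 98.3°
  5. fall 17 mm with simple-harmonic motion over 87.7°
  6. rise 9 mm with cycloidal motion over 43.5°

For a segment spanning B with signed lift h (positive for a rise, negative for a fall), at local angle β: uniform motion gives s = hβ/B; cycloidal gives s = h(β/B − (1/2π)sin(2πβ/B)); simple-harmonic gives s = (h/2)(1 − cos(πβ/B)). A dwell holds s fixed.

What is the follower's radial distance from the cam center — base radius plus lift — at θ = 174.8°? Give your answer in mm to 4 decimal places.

seg 1 [0°–20.1°] dwell: s stays 0.0000
seg 2 [20.1°–45.6°] cycloidal, h=23: full span → s += 23 → s = 23.0000
seg 3 [45.6°–130.5°] simple-harmonic, h=-5: full span → s += -5 → s = 18.0000
seg 4 [130.5°–228.8°] uniform, h=16: θ=174.8° here. β=44.3, B=98.3. 16·44.3/98.3 = 7.2106 → s = 25.2106
radial distance = base radius + s = 26 + 25.2106 = 51.2106

51.2106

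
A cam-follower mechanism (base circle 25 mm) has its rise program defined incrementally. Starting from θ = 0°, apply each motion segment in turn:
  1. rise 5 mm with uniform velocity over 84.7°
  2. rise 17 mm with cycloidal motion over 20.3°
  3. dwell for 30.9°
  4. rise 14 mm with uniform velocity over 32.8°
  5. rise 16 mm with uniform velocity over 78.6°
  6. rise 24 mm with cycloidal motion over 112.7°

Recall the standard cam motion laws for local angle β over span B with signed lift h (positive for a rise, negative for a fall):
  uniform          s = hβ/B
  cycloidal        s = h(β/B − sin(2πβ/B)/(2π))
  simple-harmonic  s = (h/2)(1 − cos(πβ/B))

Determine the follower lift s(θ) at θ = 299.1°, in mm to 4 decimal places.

seg 1 [0°–84.7°] uniform, h=5: full span → s += 5 → s = 5.0000
seg 2 [84.7°–105°] cycloidal, h=17: full span → s += 17 → s = 22.0000
seg 3 [105°–135.9°] dwell: s stays 22.0000
seg 4 [135.9°–168.7°] uniform, h=14: full span → s += 14 → s = 36.0000
seg 5 [168.7°–247.3°] uniform, h=16: full span → s += 16 → s = 52.0000
seg 6 [247.3°–360°] cycloidal, h=24: θ=299.1° here. β=51.8, B=112.7. 24·(0.4596 − sin(2π·0.4596)/(2π)) = 10.0725 → s = 62.0725

62.0725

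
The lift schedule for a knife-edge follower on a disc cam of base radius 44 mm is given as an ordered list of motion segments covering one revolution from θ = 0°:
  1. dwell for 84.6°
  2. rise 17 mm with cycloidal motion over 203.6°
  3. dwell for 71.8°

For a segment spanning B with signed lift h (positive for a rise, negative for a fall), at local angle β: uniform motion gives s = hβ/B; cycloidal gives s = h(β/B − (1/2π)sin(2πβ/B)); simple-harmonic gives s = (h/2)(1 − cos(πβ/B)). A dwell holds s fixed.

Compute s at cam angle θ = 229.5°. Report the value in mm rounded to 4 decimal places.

seg 1 [0°–84.6°] dwell: s stays 0.0000
seg 2 [84.6°–288.2°] cycloidal, h=17: θ=229.5° here. β=144.9, B=203.6. 17·(0.7117 − sin(2π·0.7117)/(2π)) = 14.7263 → s = 14.7263

14.7263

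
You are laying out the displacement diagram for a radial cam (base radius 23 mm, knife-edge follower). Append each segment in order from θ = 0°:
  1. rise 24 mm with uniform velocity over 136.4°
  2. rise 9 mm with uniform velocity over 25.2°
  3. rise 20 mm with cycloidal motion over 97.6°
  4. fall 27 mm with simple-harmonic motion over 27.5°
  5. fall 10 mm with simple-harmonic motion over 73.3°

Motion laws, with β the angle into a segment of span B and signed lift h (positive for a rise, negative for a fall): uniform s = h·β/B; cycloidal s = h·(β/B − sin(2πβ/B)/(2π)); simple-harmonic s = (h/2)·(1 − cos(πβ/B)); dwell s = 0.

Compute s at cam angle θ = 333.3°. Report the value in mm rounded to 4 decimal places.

seg 1 [0°–136.4°] uniform, h=24: full span → s += 24 → s = 24.0000
seg 2 [136.4°–161.6°] uniform, h=9: full span → s += 9 → s = 33.0000
seg 3 [161.6°–259.2°] cycloidal, h=20: full span → s += 20 → s = 53.0000
seg 4 [259.2°–286.7°] simple-harmonic, h=-27: full span → s += -27 → s = 26.0000
seg 5 [286.7°–360°] simple-harmonic, h=-10: θ=333.3° here. β=46.6, B=73.3. -10/2·(1 − cos(π·0.6357)) = -7.0682 → s = 18.9318

18.9318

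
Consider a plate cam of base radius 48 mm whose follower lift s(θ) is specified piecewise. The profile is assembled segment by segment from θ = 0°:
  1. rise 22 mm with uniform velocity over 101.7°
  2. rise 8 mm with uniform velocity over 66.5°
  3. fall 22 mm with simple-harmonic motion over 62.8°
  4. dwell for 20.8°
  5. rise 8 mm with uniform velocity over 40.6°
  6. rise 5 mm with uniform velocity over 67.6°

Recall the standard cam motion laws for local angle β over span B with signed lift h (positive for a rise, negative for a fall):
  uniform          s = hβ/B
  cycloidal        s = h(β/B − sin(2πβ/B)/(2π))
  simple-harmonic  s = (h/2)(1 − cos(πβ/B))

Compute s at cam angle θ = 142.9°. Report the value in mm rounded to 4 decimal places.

seg 1 [0°–101.7°] uniform, h=22: full span → s += 22 → s = 22.0000
seg 2 [101.7°–168.2°] uniform, h=8: θ=142.9° here. β=41.2, B=66.5. 8·41.2/66.5 = 4.9564 → s = 26.9564

26.9564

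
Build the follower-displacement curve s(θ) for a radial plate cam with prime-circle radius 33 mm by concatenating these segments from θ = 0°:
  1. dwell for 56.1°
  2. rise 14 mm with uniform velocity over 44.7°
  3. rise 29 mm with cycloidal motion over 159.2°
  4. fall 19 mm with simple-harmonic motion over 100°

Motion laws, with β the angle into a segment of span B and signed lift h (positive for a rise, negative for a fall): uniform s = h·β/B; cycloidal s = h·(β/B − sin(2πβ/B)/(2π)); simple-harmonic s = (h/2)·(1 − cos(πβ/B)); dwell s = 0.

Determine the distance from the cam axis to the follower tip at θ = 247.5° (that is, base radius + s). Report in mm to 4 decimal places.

seg 1 [0°–56.1°] dwell: s stays 0.0000
seg 2 [56.1°–100.8°] uniform, h=14: full span → s += 14 → s = 14.0000
seg 3 [100.8°–260°] cycloidal, h=29: θ=247.5° here. β=146.7, B=159.2. 29·(0.9215 − sin(2π·0.9215)/(2π)) = 28.9088 → s = 42.9088
radial distance = base radius + s = 33 + 42.9088 = 75.9088

75.9088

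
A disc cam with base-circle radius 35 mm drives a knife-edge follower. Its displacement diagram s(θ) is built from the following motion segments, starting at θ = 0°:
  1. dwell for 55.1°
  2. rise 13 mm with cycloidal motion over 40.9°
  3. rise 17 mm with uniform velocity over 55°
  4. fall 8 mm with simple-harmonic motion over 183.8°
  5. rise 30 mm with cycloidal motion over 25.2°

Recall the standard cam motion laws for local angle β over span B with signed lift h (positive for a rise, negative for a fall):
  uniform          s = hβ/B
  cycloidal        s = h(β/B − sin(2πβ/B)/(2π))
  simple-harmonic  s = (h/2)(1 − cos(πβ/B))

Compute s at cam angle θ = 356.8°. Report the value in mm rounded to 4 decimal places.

seg 1 [0°–55.1°] dwell: s stays 0.0000
seg 2 [55.1°–96°] cycloidal, h=13: full span → s += 13 → s = 13.0000
seg 3 [96°–151°] uniform, h=17: full span → s += 17 → s = 30.0000
seg 4 [151°–334.8°] simple-harmonic, h=-8: full span → s += -8 → s = 22.0000
seg 5 [334.8°–360°] cycloidal, h=30: θ=356.8° here. β=22, B=25.2. 30·(0.8730 − sin(2π·0.8730)/(2π)) = 29.6085 → s = 51.6085

51.6085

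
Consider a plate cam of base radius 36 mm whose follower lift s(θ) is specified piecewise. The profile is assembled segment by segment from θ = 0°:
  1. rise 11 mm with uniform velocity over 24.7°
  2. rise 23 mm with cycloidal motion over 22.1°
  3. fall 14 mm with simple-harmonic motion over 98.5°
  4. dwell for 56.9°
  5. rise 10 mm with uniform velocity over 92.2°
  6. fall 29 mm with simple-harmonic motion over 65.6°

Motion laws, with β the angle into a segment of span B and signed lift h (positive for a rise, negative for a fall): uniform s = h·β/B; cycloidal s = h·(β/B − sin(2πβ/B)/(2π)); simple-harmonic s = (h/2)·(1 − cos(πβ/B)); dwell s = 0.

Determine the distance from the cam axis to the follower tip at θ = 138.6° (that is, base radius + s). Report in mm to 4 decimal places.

seg 1 [0°–24.7°] uniform, h=11: full span → s += 11 → s = 11.0000
seg 2 [24.7°–46.8°] cycloidal, h=23: full span → s += 23 → s = 34.0000
seg 3 [46.8°–145.3°] simple-harmonic, h=-14: θ=138.6° here. β=91.8, B=98.5. -14/2·(1 − cos(π·0.9320)) = -13.8408 → s = 20.1592
radial distance = base radius + s = 36 + 20.1592 = 56.1592

56.1592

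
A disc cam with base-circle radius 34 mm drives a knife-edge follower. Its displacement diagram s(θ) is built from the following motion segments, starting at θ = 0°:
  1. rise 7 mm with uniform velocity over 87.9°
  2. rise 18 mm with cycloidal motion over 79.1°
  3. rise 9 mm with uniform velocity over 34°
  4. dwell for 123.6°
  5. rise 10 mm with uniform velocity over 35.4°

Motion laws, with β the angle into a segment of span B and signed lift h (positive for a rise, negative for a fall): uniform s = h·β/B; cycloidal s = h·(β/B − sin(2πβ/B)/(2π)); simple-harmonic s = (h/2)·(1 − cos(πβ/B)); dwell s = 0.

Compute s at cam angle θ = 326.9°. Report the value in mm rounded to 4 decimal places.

seg 1 [0°–87.9°] uniform, h=7: full span → s += 7 → s = 7.0000
seg 2 [87.9°–167°] cycloidal, h=18: full span → s += 18 → s = 25.0000
seg 3 [167°–201°] uniform, h=9: full span → s += 9 → s = 34.0000
seg 4 [201°–324.6°] dwell: s stays 34.0000
seg 5 [324.6°–360°] uniform, h=10: θ=326.9° here. β=2.3, B=35.4. 10·2.3/35.4 = 0.6497 → s = 34.6497

34.6497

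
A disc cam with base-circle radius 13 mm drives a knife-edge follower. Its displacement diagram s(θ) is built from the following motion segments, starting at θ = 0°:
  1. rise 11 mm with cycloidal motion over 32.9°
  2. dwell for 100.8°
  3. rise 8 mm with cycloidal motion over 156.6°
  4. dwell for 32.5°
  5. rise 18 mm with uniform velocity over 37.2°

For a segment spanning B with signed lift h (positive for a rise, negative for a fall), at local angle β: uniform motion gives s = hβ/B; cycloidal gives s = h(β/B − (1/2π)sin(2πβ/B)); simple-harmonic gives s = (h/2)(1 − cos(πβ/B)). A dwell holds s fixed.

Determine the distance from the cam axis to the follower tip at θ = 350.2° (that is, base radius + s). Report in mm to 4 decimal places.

seg 1 [0°–32.9°] cycloidal, h=11: full span → s += 11 → s = 11.0000
seg 2 [32.9°–133.7°] dwell: s stays 11.0000
seg 3 [133.7°–290.3°] cycloidal, h=8: full span → s += 8 → s = 19.0000
seg 4 [290.3°–322.8°] dwell: s stays 19.0000
seg 5 [322.8°–360°] uniform, h=18: θ=350.2° here. β=27.4, B=37.2. 18·27.4/37.2 = 13.2581 → s = 32.2581
radial distance = base radius + s = 13 + 32.2581 = 45.2581

45.2581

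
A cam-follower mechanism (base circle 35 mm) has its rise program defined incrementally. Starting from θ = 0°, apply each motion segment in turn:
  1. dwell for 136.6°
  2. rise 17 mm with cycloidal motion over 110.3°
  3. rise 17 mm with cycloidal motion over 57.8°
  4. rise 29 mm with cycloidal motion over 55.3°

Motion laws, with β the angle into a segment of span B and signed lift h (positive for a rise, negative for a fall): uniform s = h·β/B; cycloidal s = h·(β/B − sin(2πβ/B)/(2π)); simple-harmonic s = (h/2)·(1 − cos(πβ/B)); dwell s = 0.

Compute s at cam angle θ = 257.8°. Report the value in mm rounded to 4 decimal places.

seg 1 [0°–136.6°] dwell: s stays 0.0000
seg 2 [136.6°–246.9°] cycloidal, h=17: full span → s += 17 → s = 17.0000
seg 3 [246.9°–304.7°] cycloidal, h=17: θ=257.8° here. β=10.9, B=57.8. 17·(0.1886 − sin(2π·0.1886)/(2π)) = 0.6992 → s = 17.6992

17.6992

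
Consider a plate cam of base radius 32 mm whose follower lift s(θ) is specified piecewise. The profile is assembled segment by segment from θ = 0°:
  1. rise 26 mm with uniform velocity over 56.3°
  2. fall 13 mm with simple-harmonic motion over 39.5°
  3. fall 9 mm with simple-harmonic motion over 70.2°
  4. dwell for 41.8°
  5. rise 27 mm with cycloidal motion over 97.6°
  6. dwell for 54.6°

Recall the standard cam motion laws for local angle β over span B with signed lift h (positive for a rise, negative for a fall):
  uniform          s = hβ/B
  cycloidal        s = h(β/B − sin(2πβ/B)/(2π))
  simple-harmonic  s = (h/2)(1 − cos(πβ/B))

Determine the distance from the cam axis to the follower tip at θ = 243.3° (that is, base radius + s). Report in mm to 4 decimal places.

seg 1 [0°–56.3°] uniform, h=26: full span → s += 26 → s = 26.0000
seg 2 [56.3°–95.8°] simple-harmonic, h=-13: full span → s += -13 → s = 13.0000
seg 3 [95.8°–166°] simple-harmonic, h=-9: full span → s += -9 → s = 4.0000
seg 4 [166°–207.8°] dwell: s stays 4.0000
seg 5 [207.8°–305.4°] cycloidal, h=27: θ=243.3° here. β=35.5, B=97.6. 27·(0.3637 − sin(2π·0.3637)/(2π)) = 6.5747 → s = 10.5747
radial distance = base radius + s = 32 + 10.5747 = 42.5747

42.5747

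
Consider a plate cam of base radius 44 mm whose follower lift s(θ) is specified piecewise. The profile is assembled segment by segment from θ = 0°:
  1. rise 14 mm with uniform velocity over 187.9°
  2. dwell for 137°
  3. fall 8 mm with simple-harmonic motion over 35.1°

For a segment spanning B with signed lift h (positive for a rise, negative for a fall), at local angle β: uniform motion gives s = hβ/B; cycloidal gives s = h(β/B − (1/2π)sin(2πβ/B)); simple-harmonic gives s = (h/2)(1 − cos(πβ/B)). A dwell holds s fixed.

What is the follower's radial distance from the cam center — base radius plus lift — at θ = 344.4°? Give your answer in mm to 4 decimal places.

seg 1 [0°–187.9°] uniform, h=14: full span → s += 14 → s = 14.0000
seg 2 [187.9°–324.9°] dwell: s stays 14.0000
seg 3 [324.9°–360°] simple-harmonic, h=-8: θ=344.4° here. β=19.5, B=35.1. -8/2·(1 − cos(π·0.5556)) = -4.6946 → s = 9.3054
radial distance = base radius + s = 44 + 9.3054 = 53.3054

53.3054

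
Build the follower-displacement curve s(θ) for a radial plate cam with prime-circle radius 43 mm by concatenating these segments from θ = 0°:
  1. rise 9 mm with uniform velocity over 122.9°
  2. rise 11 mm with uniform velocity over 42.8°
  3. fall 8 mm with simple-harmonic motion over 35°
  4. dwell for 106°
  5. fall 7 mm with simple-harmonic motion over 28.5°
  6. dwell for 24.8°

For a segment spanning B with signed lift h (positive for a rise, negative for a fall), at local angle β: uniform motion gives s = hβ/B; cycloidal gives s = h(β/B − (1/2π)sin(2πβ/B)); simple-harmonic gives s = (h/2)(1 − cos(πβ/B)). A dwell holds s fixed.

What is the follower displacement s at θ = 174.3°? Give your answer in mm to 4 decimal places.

seg 1 [0°–122.9°] uniform, h=9: full span → s += 9 → s = 9.0000
seg 2 [122.9°–165.7°] uniform, h=11: full span → s += 11 → s = 20.0000
seg 3 [165.7°–200.7°] simple-harmonic, h=-8: θ=174.3° here. β=8.6, B=35. -8/2·(1 − cos(π·0.2457)) = -1.1337 → s = 18.8663

18.8663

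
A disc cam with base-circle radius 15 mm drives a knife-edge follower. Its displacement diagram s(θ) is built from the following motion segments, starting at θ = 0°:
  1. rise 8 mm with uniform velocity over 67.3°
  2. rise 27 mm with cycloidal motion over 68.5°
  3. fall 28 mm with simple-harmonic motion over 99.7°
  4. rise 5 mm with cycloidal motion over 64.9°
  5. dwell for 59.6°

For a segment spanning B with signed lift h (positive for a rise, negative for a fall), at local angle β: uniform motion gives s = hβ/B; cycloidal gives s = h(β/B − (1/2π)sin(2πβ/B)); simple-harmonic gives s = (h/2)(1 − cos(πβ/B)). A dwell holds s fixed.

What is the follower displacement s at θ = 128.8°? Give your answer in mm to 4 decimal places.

seg 1 [0°–67.3°] uniform, h=8: full span → s += 8 → s = 8.0000
seg 2 [67.3°–135.8°] cycloidal, h=27: θ=128.8° here. β=61.5, B=68.5. 27·(0.8978 − sin(2π·0.8978)/(2π)) = 26.8143 → s = 34.8143

34.8143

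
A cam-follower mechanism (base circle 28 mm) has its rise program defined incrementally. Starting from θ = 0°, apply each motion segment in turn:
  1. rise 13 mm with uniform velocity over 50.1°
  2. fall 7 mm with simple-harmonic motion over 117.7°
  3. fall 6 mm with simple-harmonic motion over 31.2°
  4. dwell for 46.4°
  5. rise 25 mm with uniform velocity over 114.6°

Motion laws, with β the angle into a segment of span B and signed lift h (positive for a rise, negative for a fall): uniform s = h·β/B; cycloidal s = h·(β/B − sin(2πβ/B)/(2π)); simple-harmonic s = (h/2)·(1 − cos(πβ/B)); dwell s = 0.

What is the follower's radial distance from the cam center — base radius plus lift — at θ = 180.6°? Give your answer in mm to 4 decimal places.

seg 1 [0°–50.1°] uniform, h=13: full span → s += 13 → s = 13.0000
seg 2 [50.1°–167.8°] simple-harmonic, h=-7: full span → s += -7 → s = 6.0000
seg 3 [167.8°–199°] simple-harmonic, h=-6: θ=180.6° here. β=12.8, B=31.2. -6/2·(1 − cos(π·0.4103)) = -2.1653 → s = 3.8347
radial distance = base radius + s = 28 + 3.8347 = 31.8347

31.8347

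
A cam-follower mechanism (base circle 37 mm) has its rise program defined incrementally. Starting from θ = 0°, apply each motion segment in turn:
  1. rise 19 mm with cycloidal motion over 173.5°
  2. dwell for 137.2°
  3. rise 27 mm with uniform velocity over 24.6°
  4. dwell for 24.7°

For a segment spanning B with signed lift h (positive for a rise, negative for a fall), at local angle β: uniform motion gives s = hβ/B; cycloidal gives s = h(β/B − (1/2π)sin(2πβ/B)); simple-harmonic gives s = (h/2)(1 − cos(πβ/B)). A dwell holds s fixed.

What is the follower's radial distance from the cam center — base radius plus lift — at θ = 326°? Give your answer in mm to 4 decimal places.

seg 1 [0°–173.5°] cycloidal, h=19: full span → s += 19 → s = 19.0000
seg 2 [173.5°–310.7°] dwell: s stays 19.0000
seg 3 [310.7°–335.3°] uniform, h=27: θ=326° here. β=15.3, B=24.6. 27·15.3/24.6 = 16.7927 → s = 35.7927
radial distance = base radius + s = 37 + 35.7927 = 72.7927

72.7927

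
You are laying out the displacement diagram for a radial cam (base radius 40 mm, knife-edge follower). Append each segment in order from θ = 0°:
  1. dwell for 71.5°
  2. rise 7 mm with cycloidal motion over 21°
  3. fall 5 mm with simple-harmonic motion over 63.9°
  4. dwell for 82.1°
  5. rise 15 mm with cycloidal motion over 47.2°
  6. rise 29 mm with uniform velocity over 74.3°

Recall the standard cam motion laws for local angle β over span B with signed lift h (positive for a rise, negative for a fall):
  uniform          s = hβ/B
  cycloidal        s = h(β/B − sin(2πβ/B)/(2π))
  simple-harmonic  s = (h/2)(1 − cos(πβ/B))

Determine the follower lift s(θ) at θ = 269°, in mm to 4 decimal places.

seg 1 [0°–71.5°] dwell: s stays 0.0000
seg 2 [71.5°–92.5°] cycloidal, h=7: full span → s += 7 → s = 7.0000
seg 3 [92.5°–156.4°] simple-harmonic, h=-5: full span → s += -5 → s = 2.0000
seg 4 [156.4°–238.5°] dwell: s stays 2.0000
seg 5 [238.5°–285.7°] cycloidal, h=15: θ=269° here. β=30.5, B=47.2. 15·(0.6462 − sin(2π·0.6462)/(2π)) = 11.5900 → s = 13.5900

13.5900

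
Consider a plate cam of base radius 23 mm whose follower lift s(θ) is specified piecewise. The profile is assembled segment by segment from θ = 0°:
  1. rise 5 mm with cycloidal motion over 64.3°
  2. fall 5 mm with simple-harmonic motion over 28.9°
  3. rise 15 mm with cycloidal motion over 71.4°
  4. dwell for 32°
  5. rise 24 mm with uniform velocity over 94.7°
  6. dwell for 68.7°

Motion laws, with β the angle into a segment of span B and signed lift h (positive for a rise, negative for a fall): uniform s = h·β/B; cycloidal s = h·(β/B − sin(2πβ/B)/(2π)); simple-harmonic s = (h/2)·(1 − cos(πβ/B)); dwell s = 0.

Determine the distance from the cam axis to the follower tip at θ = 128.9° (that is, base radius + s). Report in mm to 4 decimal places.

seg 1 [0°–64.3°] cycloidal, h=5: full span → s += 5 → s = 5.0000
seg 2 [64.3°–93.2°] simple-harmonic, h=-5: full span → s += -5 → s = 0.0000
seg 3 [93.2°–164.6°] cycloidal, h=15: θ=128.9° here. β=35.7, B=71.4. 15·(0.5000 − sin(2π·0.5000)/(2π)) = 7.5000 → s = 7.5000
radial distance = base radius + s = 23 + 7.5000 = 30.5000

30.5000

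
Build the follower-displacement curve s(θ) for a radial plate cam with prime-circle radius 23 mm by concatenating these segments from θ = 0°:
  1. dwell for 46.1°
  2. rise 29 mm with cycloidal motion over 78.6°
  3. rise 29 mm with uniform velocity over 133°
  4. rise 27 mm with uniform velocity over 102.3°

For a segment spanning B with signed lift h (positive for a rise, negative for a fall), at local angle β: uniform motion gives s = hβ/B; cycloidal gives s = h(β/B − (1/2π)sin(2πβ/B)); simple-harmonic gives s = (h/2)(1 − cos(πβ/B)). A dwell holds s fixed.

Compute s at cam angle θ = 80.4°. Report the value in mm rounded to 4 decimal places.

seg 1 [0°–46.1°] dwell: s stays 0.0000
seg 2 [46.1°–124.7°] cycloidal, h=29: θ=80.4° here. β=34.3, B=78.6. 29·(0.4364 − sin(2π·0.4364)/(2π)) = 10.8592 → s = 10.8592

10.8592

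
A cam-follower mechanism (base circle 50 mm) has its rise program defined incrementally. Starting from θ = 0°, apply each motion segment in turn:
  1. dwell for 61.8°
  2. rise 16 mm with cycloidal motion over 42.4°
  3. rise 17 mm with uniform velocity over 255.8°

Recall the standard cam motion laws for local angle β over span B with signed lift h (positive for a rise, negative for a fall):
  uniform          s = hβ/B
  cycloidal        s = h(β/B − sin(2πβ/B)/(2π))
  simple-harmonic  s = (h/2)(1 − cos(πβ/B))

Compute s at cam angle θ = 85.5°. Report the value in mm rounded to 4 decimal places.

seg 1 [0°–61.8°] dwell: s stays 0.0000
seg 2 [61.8°–104.2°] cycloidal, h=16: θ=85.5° here. β=23.7, B=42.4. 16·(0.5590 − sin(2π·0.5590)/(2π)) = 9.8654 → s = 9.8654

9.8654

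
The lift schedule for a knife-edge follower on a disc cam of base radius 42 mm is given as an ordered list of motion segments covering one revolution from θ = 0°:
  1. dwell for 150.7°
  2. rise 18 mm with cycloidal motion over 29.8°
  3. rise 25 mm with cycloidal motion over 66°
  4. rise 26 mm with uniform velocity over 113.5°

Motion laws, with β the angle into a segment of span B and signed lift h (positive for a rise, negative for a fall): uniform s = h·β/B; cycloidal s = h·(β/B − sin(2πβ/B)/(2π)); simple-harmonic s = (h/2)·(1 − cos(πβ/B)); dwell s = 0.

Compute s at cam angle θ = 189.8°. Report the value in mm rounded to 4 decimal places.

seg 1 [0°–150.7°] dwell: s stays 0.0000
seg 2 [150.7°–180.5°] cycloidal, h=18: full span → s += 18 → s = 18.0000
seg 3 [180.5°–246.5°] cycloidal, h=25: θ=189.8° here. β=9.3, B=66. 25·(0.1409 − sin(2π·0.1409)/(2π)) = 0.4425 → s = 18.4425

18.4425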